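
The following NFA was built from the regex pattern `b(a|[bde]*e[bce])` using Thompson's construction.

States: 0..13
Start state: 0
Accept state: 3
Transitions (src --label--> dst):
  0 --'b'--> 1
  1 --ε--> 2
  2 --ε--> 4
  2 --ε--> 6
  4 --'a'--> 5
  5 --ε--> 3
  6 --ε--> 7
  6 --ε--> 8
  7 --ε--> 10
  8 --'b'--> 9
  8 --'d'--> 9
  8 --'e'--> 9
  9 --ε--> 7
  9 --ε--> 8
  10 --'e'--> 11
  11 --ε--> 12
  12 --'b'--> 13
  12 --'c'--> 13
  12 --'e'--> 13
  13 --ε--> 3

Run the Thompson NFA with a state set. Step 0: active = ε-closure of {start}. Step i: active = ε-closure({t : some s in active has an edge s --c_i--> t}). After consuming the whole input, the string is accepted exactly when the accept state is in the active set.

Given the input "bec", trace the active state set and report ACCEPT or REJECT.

initial (ε-close {0}): {0}
'b' @ 1: {1,2,4,6,7,8,10}
'e' @ 2: {7,8,9,10,11,12}
'c' @ 3: {3,13}  (accept∈set)
after full input: {3,13}  (accept=3 in)

Answer: ACCEPT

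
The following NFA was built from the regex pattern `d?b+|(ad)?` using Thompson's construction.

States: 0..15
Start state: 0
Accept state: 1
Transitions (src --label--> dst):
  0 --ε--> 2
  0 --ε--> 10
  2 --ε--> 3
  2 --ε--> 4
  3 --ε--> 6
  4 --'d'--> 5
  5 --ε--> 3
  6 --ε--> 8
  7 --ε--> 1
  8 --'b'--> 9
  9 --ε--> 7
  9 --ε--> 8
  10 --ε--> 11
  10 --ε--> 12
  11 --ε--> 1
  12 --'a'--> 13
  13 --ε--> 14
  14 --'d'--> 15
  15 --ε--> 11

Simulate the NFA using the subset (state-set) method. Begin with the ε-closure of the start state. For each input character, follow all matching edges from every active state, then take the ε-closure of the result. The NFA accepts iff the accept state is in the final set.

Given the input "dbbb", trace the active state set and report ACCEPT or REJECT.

Answer: ACCEPT

Steps:
S₀ = ε-closure({0}) = {0,1,2,3,4,6,8,10,11,12}
'd' @ 1: {3,5,6,8}
'b' @ 2: {1,7,8,9}  (accept∈set)
'b' @ 3: {1,7,8,9}  (accept∈set)
'b' @ 4: {1,7,8,9}  (accept∈set)
final: {1,7,8,9}; accept 1 in set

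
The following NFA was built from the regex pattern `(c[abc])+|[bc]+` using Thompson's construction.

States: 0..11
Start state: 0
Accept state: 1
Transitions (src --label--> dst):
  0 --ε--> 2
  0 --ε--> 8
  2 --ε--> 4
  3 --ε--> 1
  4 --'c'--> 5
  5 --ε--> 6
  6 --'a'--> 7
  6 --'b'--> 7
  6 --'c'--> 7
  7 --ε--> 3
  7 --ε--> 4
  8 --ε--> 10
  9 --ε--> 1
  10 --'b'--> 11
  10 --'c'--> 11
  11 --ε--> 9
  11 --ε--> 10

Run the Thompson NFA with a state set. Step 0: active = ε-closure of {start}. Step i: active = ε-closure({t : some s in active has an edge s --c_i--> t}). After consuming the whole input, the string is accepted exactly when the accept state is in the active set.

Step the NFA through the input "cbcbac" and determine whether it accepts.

S₀ = ε-closure({0}) = {0,2,4,8,10}
'c' @ 1: {1,5,6,9,10,11}  (accept∈set)
'b' @ 2: {1,3,4,7,9,10,11}  (accept∈set)
'c' @ 3: {1,5,6,9,10,11}  (accept∈set)
'b' @ 4: {1,3,4,7,9,10,11}  (accept∈set)
'a' @ 5: {}  — no active states
rest 'c' ignored (set empty)
final: {}; accept 1 not in set

Answer: REJECT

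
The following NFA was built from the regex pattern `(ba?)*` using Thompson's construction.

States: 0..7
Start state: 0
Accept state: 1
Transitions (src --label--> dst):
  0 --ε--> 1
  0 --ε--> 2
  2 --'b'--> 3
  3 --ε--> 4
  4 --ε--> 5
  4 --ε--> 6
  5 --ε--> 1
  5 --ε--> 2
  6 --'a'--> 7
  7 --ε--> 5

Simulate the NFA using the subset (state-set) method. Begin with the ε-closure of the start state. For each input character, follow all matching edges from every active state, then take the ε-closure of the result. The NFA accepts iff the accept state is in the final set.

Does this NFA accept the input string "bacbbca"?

Answer: REJECT

Steps:
start: ε-closure({0}) = {0,1,2}
'b' @ 1: {1,2,3,4,5,6}  [accepting]
'a' @ 2: {1,2,5,7}  [accepting]
'c' @ 3: {}  — dead — no transitions
rest 'bbca' ignored (set empty)
after full input: {}  (accept=1 not in)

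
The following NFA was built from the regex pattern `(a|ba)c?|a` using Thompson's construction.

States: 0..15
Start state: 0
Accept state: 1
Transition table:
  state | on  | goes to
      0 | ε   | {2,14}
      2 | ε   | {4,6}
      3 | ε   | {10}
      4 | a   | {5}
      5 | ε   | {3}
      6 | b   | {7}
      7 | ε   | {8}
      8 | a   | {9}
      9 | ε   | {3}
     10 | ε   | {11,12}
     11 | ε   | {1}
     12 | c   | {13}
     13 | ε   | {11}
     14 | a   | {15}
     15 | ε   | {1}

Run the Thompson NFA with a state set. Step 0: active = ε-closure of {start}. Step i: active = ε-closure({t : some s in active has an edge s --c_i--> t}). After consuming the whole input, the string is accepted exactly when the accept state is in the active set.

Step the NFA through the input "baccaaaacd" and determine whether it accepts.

Answer: REJECT

Derivation:
start: ε-closure({0}) = {0,2,4,6,14}
'b' @ 1: {7,8}
'a' @ 2: {1,3,9,10,11,12}  (accept∈set)
'c' @ 3: {1,11,13}  (accept∈set)
'c' @ 4: {}  — state set empty
rest 'aaaacd' ignored (set empty)
after full input: {}  (accept=1 not in)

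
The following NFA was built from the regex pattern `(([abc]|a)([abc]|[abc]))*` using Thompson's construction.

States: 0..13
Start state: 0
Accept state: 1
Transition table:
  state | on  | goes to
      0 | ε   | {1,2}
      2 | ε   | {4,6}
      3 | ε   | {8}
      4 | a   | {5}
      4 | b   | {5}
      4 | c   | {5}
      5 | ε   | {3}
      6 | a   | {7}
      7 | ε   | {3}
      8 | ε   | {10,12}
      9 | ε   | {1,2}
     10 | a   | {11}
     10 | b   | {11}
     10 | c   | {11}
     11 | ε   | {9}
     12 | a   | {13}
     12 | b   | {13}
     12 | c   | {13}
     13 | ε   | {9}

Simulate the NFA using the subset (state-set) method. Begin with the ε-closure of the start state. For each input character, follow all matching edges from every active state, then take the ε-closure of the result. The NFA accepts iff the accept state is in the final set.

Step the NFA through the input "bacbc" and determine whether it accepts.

Answer: REJECT

Steps:
S₀ = ε-closure({0}) = {0,1,2,4,6}
'b' @ 1: {3,5,8,10,12}
'a' @ 2: {1,2,4,6,9,11,13}  [accepting]
'c' @ 3: {3,5,8,10,12}
'b' @ 4: {1,2,4,6,9,11,13}  [accepting]
'c' @ 5: {3,5,8,10,12}
final: {3,5,8,10,12}; accept 1 not in set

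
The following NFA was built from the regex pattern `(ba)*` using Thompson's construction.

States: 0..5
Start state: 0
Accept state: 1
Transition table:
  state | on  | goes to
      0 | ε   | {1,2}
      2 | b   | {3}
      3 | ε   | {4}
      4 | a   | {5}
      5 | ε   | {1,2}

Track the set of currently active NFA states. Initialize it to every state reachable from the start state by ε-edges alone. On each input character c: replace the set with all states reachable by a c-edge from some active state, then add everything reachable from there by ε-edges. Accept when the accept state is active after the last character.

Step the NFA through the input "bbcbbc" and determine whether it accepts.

S₀ = ε-closure({0}) = {0,1,2}
'b' @ 1: {3,4}
'b' @ 2: {}  — dead — no transitions
rest 'cbbc' ignored (set empty)
end set {} — state 1 not in

Answer: REJECT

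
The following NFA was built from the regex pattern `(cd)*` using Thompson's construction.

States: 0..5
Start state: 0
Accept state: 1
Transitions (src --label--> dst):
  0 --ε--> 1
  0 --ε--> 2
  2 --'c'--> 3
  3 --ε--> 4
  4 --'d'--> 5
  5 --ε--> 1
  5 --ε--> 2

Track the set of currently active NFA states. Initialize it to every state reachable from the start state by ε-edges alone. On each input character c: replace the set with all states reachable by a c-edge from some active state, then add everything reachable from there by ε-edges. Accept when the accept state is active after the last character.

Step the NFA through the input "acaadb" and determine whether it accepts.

Answer: REJECT

Steps:
initial (ε-close {0}): {0,1,2}
'a' @ 1: {}  — dead — no transitions
rest 'caadb' ignored (set empty)
end set {} — state 1 not in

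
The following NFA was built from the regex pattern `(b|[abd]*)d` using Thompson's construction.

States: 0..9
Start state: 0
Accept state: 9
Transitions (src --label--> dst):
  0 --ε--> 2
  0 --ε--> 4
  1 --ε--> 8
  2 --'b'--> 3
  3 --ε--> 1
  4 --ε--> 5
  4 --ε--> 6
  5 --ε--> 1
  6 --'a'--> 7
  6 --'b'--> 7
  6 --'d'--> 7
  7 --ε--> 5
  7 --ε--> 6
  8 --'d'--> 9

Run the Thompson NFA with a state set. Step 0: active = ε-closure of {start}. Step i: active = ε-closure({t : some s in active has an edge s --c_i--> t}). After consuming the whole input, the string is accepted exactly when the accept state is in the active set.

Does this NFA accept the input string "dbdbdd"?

initial (ε-close {0}): {0,1,2,4,5,6,8}
'd' @ 1: {1,5,6,7,8,9}  (accept∈set)
'b' @ 2: {1,5,6,7,8}
'd' @ 3: {1,5,6,7,8,9}  (accept∈set)
'b' @ 4: {1,5,6,7,8}
'd' @ 5: {1,5,6,7,8,9}  (accept∈set)
'd' @ 6: {1,5,6,7,8,9}  (accept∈set)
end set {1,5,6,7,8,9} — state 9 in

Answer: ACCEPT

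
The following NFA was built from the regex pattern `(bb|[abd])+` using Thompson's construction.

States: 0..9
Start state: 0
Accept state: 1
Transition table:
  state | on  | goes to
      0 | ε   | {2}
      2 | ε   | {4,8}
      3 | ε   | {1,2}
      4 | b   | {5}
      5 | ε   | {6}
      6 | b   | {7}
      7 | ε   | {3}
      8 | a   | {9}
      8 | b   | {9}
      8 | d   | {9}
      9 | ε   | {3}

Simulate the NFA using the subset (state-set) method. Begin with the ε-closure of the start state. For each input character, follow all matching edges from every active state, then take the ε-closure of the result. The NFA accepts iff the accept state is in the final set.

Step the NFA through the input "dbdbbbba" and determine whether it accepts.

Answer: ACCEPT

Trace:
S₀ = ε-closure({0}) = {0,2,4,8}
'd' @ 1: {1,2,3,4,8,9}  (accept∈set)
'b' @ 2: {1,2,3,4,5,6,8,9}  (accept∈set)
'd' @ 3: {1,2,3,4,8,9}  (accept∈set)
'b' @ 4: {1,2,3,4,5,6,8,9}  (accept∈set)
'b' @ 5: {1,2,3,4,5,6,7,8,9}  (accept∈set)
'b' @ 6: {1,2,3,4,5,6,7,8,9}  (accept∈set)
'b' @ 7: {1,2,3,4,5,6,7,8,9}  (accept∈set)
'a' @ 8: {1,2,3,4,8,9}  (accept∈set)
final: {1,2,3,4,8,9}; accept 1 in set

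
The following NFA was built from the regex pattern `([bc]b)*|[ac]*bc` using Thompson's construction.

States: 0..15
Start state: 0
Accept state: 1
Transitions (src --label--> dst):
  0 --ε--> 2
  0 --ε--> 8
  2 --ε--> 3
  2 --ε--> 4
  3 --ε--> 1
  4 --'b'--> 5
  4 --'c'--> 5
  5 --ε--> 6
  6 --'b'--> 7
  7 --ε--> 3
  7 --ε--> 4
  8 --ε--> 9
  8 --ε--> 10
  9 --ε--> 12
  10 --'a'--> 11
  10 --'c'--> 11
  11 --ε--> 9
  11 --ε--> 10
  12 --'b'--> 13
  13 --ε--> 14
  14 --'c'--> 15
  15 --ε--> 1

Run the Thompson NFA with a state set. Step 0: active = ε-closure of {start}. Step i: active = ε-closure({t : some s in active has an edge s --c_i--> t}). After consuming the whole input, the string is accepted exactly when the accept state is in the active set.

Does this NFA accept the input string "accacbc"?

initial (ε-close {0}): {0,1,2,3,4,8,9,10,12}
'a' @ 1: {9,10,11,12}
'c' @ 2: {9,10,11,12}
'c' @ 3: {9,10,11,12}
'a' @ 4: {9,10,11,12}
'c' @ 5: {9,10,11,12}
'b' @ 6: {13,14}
'c' @ 7: {1,15}  (accept∈set)
end set {1,15} — state 1 in

Answer: ACCEPT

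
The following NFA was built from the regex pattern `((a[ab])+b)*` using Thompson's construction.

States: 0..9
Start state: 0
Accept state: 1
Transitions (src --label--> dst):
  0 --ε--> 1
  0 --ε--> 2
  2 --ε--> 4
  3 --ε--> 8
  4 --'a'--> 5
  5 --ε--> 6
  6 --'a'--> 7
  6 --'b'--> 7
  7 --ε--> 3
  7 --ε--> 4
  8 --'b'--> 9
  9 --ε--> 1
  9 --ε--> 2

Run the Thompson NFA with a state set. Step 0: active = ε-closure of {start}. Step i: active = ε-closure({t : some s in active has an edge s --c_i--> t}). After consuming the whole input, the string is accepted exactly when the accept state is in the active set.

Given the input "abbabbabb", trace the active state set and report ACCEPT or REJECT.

S₀ = ε-closure({0}) = {0,1,2,4}
'a' @ 1: {5,6}
'b' @ 2: {3,4,7,8}
'b' @ 3: {1,2,4,9}  ✓accept
'a' @ 4: {5,6}
'b' @ 5: {3,4,7,8}
'b' @ 6: {1,2,4,9}  ✓accept
'a' @ 7: {5,6}
'b' @ 8: {3,4,7,8}
'b' @ 9: {1,2,4,9}  ✓accept
final: {1,2,4,9}; accept 1 in set

Answer: ACCEPT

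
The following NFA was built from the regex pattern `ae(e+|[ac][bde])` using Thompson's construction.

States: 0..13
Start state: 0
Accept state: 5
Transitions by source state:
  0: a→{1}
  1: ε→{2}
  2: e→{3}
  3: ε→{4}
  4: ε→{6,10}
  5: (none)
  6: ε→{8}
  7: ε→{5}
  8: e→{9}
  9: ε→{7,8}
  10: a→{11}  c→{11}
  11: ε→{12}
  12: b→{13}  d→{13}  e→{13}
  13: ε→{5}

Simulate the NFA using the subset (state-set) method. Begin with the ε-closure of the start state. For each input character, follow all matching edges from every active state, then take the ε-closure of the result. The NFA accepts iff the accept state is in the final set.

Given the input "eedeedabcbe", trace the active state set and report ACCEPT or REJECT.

Answer: REJECT

Steps:
S₀ = ε-closure({0}) = {0}
'e' @ 1: {}  — dead — no transitions
rest 'edeedabcbe' ignored (set empty)
after full input: {}  (accept=5 not in)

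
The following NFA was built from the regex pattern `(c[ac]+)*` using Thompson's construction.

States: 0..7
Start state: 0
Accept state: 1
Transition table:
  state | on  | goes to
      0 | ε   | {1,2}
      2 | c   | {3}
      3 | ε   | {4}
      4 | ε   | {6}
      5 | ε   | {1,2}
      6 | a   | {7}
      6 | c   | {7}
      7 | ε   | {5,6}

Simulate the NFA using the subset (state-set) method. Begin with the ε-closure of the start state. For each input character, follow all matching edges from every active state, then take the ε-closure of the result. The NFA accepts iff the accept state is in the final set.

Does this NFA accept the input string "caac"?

Answer: ACCEPT

Derivation:
S₀ = ε-closure({0}) = {0,1,2}
'c' @ 1: {3,4,6}
'a' @ 2: {1,2,5,6,7}  ✓accept
'a' @ 3: {1,2,5,6,7}  ✓accept
'c' @ 4: {1,2,3,4,5,6,7}  ✓accept
after full input: {1,2,3,4,5,6,7}  (accept=1 in)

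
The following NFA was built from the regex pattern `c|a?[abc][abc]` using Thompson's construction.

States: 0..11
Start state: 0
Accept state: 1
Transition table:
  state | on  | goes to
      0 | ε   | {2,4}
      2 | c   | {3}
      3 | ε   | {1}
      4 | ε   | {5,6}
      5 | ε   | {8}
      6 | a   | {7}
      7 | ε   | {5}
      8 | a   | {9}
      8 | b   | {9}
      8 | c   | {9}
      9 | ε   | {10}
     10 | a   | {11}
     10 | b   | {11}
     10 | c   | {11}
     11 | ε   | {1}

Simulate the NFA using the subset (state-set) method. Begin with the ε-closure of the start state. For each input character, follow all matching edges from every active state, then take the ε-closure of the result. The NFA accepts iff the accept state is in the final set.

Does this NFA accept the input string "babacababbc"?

S₀ = ε-closure({0}) = {0,2,4,5,6,8}
'b' @ 1: {9,10}
'a' @ 2: {1,11}  [accepting]
'b' @ 3: {}  — state set empty
rest 'acababbc' ignored (set empty)
end set {} — state 1 not in

Answer: REJECT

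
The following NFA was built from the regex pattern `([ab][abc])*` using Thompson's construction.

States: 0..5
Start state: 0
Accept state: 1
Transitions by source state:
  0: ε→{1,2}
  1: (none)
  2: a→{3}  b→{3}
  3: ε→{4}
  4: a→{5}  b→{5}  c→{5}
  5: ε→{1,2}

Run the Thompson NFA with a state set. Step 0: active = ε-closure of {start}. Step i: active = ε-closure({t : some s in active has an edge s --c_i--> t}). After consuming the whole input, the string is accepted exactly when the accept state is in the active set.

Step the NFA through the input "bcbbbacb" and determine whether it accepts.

Answer: REJECT

Trace:
start: ε-closure({0}) = {0,1,2}
'b' @ 1: {3,4}
'c' @ 2: {1,2,5}  (accept∈set)
'b' @ 3: {3,4}
'b' @ 4: {1,2,5}  (accept∈set)
'b' @ 5: {3,4}
'a' @ 6: {1,2,5}  (accept∈set)
'c' @ 7: {}  — state set empty
rest 'b' ignored (set empty)
end set {} — state 1 not in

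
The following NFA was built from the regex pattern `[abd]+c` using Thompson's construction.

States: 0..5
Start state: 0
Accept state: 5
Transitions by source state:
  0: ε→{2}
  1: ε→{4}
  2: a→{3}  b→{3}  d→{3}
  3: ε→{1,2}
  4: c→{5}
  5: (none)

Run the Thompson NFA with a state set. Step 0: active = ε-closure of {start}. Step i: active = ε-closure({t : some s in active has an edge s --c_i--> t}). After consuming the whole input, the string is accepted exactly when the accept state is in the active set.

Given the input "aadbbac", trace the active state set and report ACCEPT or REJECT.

initial (ε-close {0}): {0,2}
'a' @ 1: {1,2,3,4}
'a' @ 2: {1,2,3,4}
'd' @ 3: {1,2,3,4}
'b' @ 4: {1,2,3,4}
'b' @ 5: {1,2,3,4}
'a' @ 6: {1,2,3,4}
'c' @ 7: {5}  ✓accept
end set {5} — state 5 in

Answer: ACCEPT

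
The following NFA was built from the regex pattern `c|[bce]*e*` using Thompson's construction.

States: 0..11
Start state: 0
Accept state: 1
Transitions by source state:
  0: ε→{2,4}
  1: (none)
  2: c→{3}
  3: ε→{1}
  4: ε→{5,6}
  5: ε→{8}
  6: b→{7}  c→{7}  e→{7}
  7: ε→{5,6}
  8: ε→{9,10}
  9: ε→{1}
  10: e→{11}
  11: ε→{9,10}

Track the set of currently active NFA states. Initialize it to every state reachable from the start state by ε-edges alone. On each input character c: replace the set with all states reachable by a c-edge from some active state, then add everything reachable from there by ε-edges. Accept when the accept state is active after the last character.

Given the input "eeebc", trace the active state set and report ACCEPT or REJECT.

initial (ε-close {0}): {0,1,2,4,5,6,8,9,10}
'e' @ 1: {1,5,6,7,8,9,10,11}  ✓accept
'e' @ 2: {1,5,6,7,8,9,10,11}  ✓accept
'e' @ 3: {1,5,6,7,8,9,10,11}  ✓accept
'b' @ 4: {1,5,6,7,8,9,10}  ✓accept
'c' @ 5: {1,5,6,7,8,9,10}  ✓accept
after full input: {1,5,6,7,8,9,10}  (accept=1 in)

Answer: ACCEPT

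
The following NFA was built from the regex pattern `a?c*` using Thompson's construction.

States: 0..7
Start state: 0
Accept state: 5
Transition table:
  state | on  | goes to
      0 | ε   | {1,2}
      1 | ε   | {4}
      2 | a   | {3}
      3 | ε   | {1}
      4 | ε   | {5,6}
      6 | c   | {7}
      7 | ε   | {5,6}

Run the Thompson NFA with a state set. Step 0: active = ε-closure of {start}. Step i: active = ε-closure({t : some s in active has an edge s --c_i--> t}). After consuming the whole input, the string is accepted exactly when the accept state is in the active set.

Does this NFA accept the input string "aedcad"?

initial (ε-close {0}): {0,1,2,4,5,6}
'a' @ 1: {1,3,4,5,6}  [accepting]
'e' @ 2: {}  — dead — no transitions
rest 'dcad' ignored (set empty)
after full input: {}  (accept=5 not in)

Answer: REJECT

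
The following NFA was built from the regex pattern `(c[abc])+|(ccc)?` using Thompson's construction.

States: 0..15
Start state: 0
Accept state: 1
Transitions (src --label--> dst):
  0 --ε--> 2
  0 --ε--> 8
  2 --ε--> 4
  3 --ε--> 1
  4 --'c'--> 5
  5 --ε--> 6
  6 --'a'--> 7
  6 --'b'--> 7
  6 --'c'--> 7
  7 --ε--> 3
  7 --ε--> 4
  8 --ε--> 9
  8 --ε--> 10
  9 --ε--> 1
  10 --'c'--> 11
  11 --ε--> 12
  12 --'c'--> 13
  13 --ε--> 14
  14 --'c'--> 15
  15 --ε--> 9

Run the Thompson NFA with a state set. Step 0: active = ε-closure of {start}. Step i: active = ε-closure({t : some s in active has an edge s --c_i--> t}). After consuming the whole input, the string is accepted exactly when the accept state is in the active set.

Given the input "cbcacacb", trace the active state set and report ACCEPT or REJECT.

start: ε-closure({0}) = {0,1,2,4,8,9,10}
'c' @ 1: {5,6,11,12}
'b' @ 2: {1,3,4,7}  (accept∈set)
'c' @ 3: {5,6}
'a' @ 4: {1,3,4,7}  (accept∈set)
'c' @ 5: {5,6}
'a' @ 6: {1,3,4,7}  (accept∈set)
'c' @ 7: {5,6}
'b' @ 8: {1,3,4,7}  (accept∈set)
after full input: {1,3,4,7}  (accept=1 in)

Answer: ACCEPT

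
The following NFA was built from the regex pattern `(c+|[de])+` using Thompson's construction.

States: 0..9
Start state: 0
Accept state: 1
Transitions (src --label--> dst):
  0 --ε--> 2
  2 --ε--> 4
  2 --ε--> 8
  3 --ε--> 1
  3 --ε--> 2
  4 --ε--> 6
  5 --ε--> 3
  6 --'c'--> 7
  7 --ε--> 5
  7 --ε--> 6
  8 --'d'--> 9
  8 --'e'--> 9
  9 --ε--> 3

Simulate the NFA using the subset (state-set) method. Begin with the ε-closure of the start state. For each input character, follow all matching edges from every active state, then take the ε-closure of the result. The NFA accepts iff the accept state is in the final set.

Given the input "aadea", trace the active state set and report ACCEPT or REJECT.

Answer: REJECT

Steps:
start: ε-closure({0}) = {0,2,4,6,8}
'a' @ 1: {}  — no active states
rest 'adea' ignored (set empty)
after full input: {}  (accept=1 not in)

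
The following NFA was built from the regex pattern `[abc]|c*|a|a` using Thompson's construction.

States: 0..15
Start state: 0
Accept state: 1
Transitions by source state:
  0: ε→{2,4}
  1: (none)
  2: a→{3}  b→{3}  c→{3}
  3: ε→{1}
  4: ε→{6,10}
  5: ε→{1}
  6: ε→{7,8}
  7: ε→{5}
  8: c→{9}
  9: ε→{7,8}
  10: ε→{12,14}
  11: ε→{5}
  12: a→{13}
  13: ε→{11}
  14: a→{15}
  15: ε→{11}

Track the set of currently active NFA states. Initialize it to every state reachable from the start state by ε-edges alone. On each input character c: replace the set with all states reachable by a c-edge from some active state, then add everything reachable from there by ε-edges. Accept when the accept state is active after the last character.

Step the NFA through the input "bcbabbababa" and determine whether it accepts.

Answer: REJECT

Derivation:
start: ε-closure({0}) = {0,1,2,4,5,6,7,8,10,12,14}
'b' @ 1: {1,3}  (accept∈set)
'c' @ 2: {}  — no active states
rest 'babbababa' ignored (set empty)
after full input: {}  (accept=1 not in)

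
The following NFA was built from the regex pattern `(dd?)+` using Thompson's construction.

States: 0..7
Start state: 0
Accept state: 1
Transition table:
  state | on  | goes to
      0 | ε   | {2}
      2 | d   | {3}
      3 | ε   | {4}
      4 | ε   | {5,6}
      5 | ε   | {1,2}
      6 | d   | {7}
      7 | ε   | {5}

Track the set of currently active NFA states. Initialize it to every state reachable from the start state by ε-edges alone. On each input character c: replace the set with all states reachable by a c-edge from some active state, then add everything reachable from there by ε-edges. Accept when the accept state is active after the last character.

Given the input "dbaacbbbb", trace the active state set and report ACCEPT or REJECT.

Answer: REJECT

Steps:
S₀ = ε-closure({0}) = {0,2}
'd' @ 1: {1,2,3,4,5,6}  [accepting]
'b' @ 2: {}  — dead — no transitions
rest 'aacbbbb' ignored (set empty)
after full input: {}  (accept=1 not in)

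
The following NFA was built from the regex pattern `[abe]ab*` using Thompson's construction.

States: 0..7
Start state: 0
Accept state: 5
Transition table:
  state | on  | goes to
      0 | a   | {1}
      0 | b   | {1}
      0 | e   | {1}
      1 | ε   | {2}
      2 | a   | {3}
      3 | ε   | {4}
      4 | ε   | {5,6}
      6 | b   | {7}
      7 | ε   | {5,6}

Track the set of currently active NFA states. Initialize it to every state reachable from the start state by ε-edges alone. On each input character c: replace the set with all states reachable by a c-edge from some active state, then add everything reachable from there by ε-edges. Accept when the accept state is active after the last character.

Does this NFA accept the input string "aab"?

S₀ = ε-closure({0}) = {0}
'a' @ 1: {1,2}
'a' @ 2: {3,4,5,6}  (accept∈set)
'b' @ 3: {5,6,7}  (accept∈set)
final: {5,6,7}; accept 5 in set

Answer: ACCEPT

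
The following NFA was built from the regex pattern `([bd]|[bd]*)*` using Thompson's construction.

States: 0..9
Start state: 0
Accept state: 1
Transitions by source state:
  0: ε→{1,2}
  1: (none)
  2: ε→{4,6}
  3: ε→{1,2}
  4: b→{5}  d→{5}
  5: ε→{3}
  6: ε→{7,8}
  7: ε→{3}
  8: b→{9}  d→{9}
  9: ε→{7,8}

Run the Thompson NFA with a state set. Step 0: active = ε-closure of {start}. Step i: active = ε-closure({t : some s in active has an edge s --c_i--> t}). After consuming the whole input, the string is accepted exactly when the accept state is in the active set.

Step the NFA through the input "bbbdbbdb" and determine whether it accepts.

Answer: ACCEPT

Steps:
S₀ = ε-closure({0}) = {0,1,2,3,4,6,7,8}
'b' @ 1: {1,2,3,4,5,6,7,8,9}  (accept∈set)
'b' @ 2: {1,2,3,4,5,6,7,8,9}  (accept∈set)
'b' @ 3: {1,2,3,4,5,6,7,8,9}  (accept∈set)
'd' @ 4: {1,2,3,4,5,6,7,8,9}  (accept∈set)
'b' @ 5: {1,2,3,4,5,6,7,8,9}  (accept∈set)
'b' @ 6: {1,2,3,4,5,6,7,8,9}  (accept∈set)
'd' @ 7: {1,2,3,4,5,6,7,8,9}  (accept∈set)
'b' @ 8: {1,2,3,4,5,6,7,8,9}  (accept∈set)
final: {1,2,3,4,5,6,7,8,9}; accept 1 in set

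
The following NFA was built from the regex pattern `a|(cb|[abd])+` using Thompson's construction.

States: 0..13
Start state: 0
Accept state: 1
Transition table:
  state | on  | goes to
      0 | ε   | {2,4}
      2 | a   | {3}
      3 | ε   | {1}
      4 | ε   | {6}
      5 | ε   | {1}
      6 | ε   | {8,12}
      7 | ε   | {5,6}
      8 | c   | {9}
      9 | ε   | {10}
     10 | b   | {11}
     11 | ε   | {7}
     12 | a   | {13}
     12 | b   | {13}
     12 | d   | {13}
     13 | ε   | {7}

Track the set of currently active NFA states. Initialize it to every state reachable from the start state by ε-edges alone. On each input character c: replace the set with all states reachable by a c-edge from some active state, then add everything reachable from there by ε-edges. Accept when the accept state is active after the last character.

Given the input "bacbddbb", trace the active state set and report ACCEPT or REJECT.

start: ε-closure({0}) = {0,2,4,6,8,12}
'b' @ 1: {1,5,6,7,8,12,13}  [accepting]
'a' @ 2: {1,5,6,7,8,12,13}  [accepting]
'c' @ 3: {9,10}
'b' @ 4: {1,5,6,7,8,11,12}  [accepting]
'd' @ 5: {1,5,6,7,8,12,13}  [accepting]
'd' @ 6: {1,5,6,7,8,12,13}  [accepting]
'b' @ 7: {1,5,6,7,8,12,13}  [accepting]
'b' @ 8: {1,5,6,7,8,12,13}  [accepting]
end set {1,5,6,7,8,12,13} — state 1 in

Answer: ACCEPT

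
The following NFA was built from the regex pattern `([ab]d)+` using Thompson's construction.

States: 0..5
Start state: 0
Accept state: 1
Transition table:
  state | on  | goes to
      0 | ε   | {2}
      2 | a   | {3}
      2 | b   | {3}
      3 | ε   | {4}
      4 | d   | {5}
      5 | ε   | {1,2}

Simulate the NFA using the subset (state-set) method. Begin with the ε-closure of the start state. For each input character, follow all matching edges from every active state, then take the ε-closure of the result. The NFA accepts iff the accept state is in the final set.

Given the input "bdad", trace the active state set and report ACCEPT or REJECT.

start: ε-closure({0}) = {0,2}
'b' @ 1: {3,4}
'd' @ 2: {1,2,5}  ✓accept
'a' @ 3: {3,4}
'd' @ 4: {1,2,5}  ✓accept
end set {1,2,5} — state 1 in

Answer: ACCEPT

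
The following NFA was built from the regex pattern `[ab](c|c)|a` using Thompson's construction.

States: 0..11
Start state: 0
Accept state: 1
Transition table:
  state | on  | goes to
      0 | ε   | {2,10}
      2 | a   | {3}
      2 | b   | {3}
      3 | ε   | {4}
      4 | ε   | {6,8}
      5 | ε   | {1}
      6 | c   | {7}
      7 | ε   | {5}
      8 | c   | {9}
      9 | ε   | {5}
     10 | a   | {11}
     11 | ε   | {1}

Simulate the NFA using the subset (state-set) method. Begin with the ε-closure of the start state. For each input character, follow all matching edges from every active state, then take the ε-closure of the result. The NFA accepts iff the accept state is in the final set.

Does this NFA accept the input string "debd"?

start: ε-closure({0}) = {0,2,10}
'd' @ 1: {}  — state set empty
rest 'ebd' ignored (set empty)
final: {}; accept 1 not in set

Answer: REJECT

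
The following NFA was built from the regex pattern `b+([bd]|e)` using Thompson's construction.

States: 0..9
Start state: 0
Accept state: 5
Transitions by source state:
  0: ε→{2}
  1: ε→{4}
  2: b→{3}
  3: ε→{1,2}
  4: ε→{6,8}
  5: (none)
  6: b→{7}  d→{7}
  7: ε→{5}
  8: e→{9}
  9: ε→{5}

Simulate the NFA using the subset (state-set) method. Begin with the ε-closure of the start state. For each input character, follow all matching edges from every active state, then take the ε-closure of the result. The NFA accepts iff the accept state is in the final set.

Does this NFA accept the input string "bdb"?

start: ε-closure({0}) = {0,2}
'b' @ 1: {1,2,3,4,6,8}
'd' @ 2: {5,7}  (accept∈set)
'b' @ 3: {}  — no active states
end set {} — state 5 not in

Answer: REJECT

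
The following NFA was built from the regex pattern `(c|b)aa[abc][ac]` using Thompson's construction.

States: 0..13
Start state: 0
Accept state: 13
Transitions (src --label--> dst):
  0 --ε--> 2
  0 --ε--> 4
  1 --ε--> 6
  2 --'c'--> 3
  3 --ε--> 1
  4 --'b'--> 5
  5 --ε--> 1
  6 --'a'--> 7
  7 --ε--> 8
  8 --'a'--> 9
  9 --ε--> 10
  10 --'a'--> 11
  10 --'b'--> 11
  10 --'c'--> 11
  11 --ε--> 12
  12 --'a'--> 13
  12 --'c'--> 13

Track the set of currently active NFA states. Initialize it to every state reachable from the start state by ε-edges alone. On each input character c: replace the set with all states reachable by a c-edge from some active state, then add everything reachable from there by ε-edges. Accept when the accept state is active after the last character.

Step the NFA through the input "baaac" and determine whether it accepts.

Answer: ACCEPT

Steps:
S₀ = ε-closure({0}) = {0,2,4}
'b' @ 1: {1,5,6}
'a' @ 2: {7,8}
'a' @ 3: {9,10}
'a' @ 4: {11,12}
'c' @ 5: {13}  (accept∈set)
after full input: {13}  (accept=13 in)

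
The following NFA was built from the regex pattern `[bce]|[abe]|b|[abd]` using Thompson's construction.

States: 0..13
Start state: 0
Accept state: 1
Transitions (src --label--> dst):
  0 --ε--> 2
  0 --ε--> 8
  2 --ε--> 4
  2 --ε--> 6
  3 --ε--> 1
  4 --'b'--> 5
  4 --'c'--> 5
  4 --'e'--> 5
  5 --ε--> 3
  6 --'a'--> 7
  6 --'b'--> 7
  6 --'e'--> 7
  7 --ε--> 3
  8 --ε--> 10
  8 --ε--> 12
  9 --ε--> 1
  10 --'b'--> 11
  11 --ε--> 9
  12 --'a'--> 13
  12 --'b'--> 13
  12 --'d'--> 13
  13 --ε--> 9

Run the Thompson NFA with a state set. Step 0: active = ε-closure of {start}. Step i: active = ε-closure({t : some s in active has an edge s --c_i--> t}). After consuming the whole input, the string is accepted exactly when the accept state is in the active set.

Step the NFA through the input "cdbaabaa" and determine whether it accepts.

Answer: REJECT

Steps:
start: ε-closure({0}) = {0,2,4,6,8,10,12}
'c' @ 1: {1,3,5}  (accept∈set)
'd' @ 2: {}  — state set empty
rest 'baabaa' ignored (set empty)
final: {}; accept 1 not in set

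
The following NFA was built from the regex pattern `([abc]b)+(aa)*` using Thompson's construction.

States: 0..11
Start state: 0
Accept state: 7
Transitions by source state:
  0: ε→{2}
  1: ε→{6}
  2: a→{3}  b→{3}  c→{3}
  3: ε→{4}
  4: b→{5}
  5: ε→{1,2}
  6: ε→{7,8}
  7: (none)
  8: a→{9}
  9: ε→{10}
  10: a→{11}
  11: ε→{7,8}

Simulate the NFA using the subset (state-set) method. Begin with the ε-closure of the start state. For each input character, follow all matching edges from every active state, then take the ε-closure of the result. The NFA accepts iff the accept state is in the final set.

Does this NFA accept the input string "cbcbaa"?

Answer: ACCEPT

Derivation:
initial (ε-close {0}): {0,2}
'c' @ 1: {3,4}
'b' @ 2: {1,2,5,6,7,8}  ✓accept
'c' @ 3: {3,4}
'b' @ 4: {1,2,5,6,7,8}  ✓accept
'a' @ 5: {3,4,9,10}
'a' @ 6: {7,8,11}  ✓accept
after full input: {7,8,11}  (accept=7 in)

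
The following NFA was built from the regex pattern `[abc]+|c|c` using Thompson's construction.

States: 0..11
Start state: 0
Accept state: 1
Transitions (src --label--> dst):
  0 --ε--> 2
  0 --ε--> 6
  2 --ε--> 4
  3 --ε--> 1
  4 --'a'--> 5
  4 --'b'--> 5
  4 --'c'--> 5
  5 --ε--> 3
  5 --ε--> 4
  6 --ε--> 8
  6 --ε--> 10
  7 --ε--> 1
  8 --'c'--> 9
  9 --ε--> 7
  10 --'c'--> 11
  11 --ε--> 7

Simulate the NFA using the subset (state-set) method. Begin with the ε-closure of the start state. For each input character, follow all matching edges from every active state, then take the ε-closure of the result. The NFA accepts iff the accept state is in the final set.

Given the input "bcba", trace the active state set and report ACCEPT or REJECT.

Answer: ACCEPT

Steps:
S₀ = ε-closure({0}) = {0,2,4,6,8,10}
'b' @ 1: {1,3,4,5}  ✓accept
'c' @ 2: {1,3,4,5}  ✓accept
'b' @ 3: {1,3,4,5}  ✓accept
'a' @ 4: {1,3,4,5}  ✓accept
end set {1,3,4,5} — state 1 in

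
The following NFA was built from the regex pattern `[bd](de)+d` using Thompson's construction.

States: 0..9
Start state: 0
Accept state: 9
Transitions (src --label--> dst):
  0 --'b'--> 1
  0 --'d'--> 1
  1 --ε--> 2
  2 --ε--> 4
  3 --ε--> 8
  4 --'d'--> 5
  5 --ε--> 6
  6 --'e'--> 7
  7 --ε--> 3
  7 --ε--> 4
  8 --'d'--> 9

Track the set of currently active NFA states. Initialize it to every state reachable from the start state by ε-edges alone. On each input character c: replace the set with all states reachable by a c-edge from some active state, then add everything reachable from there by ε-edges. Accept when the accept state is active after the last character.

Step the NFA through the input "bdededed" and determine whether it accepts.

initial (ε-close {0}): {0}
'b' @ 1: {1,2,4}
'd' @ 2: {5,6}
'e' @ 3: {3,4,7,8}
'd' @ 4: {5,6,9}  [accepting]
'e' @ 5: {3,4,7,8}
'd' @ 6: {5,6,9}  [accepting]
'e' @ 7: {3,4,7,8}
'd' @ 8: {5,6,9}  [accepting]
end set {5,6,9} — state 9 in

Answer: ACCEPT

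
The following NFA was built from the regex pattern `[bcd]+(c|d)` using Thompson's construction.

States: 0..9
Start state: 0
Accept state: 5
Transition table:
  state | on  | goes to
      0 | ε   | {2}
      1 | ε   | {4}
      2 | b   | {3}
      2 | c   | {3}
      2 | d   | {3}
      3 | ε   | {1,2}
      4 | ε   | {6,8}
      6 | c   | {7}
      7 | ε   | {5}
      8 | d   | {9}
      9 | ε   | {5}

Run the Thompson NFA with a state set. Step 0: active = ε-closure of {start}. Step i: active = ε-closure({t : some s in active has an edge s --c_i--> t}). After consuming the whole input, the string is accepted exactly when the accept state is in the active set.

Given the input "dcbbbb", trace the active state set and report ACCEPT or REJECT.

S₀ = ε-closure({0}) = {0,2}
'd' @ 1: {1,2,3,4,6,8}
'c' @ 2: {1,2,3,4,5,6,7,8}  [accepting]
'b' @ 3: {1,2,3,4,6,8}
'b' @ 4: {1,2,3,4,6,8}
'b' @ 5: {1,2,3,4,6,8}
'b' @ 6: {1,2,3,4,6,8}
end set {1,2,3,4,6,8} — state 5 not in

Answer: REJECT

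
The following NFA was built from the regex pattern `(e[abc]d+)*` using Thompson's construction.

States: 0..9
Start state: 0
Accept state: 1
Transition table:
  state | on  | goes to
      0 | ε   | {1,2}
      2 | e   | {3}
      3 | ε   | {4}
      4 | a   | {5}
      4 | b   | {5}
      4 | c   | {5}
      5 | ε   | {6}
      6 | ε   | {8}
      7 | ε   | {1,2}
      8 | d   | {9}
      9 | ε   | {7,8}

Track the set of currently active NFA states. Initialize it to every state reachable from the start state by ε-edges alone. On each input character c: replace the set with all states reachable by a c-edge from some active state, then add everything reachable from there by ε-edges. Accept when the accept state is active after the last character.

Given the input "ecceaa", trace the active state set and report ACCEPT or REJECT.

start: ε-closure({0}) = {0,1,2}
'e' @ 1: {3,4}
'c' @ 2: {5,6,8}
'c' @ 3: {}  — no active states
rest 'eaa' ignored (set empty)
after full input: {}  (accept=1 not in)

Answer: REJECT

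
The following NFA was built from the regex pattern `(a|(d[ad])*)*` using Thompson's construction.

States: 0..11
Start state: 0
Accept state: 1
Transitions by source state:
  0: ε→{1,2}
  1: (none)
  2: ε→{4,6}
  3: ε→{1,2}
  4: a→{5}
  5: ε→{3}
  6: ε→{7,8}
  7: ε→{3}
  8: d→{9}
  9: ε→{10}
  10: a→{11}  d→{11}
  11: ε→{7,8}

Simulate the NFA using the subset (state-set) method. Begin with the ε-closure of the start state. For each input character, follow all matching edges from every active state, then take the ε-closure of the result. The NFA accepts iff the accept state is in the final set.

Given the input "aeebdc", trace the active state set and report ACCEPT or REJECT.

initial (ε-close {0}): {0,1,2,3,4,6,7,8}
'a' @ 1: {1,2,3,4,5,6,7,8}  ✓accept
'e' @ 2: {}  — no active states
rest 'ebdc' ignored (set empty)
after full input: {}  (accept=1 not in)

Answer: REJECT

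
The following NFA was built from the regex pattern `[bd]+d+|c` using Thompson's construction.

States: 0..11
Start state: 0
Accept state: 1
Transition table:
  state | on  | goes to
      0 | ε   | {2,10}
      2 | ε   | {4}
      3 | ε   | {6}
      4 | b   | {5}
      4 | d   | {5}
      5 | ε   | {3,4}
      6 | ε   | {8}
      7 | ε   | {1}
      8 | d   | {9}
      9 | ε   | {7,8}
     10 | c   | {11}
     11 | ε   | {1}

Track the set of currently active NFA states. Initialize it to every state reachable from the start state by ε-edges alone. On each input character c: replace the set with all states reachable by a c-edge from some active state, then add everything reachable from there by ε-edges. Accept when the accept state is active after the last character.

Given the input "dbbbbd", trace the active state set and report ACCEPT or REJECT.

Answer: ACCEPT

Steps:
start: ε-closure({0}) = {0,2,4,10}
'd' @ 1: {3,4,5,6,8}
'b' @ 2: {3,4,5,6,8}
'b' @ 3: {3,4,5,6,8}
'b' @ 4: {3,4,5,6,8}
'b' @ 5: {3,4,5,6,8}
'd' @ 6: {1,3,4,5,6,7,8,9}  (accept∈set)
end set {1,3,4,5,6,7,8,9} — state 1 in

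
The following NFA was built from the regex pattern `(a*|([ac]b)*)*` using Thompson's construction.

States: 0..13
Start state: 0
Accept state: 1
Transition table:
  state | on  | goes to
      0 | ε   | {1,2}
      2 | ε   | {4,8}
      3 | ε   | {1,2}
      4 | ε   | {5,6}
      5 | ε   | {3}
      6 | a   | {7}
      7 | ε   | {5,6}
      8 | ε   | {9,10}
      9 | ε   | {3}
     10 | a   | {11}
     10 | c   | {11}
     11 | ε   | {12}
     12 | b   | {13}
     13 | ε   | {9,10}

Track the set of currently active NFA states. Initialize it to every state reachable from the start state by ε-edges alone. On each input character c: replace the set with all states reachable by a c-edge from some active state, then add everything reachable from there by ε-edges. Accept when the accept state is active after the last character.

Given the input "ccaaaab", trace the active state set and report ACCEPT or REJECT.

Answer: REJECT

Derivation:
start: ε-closure({0}) = {0,1,2,3,4,5,6,8,9,10}
'c' @ 1: {11,12}
'c' @ 2: {}  — no active states
rest 'aaaab' ignored (set empty)
final: {}; accept 1 not in set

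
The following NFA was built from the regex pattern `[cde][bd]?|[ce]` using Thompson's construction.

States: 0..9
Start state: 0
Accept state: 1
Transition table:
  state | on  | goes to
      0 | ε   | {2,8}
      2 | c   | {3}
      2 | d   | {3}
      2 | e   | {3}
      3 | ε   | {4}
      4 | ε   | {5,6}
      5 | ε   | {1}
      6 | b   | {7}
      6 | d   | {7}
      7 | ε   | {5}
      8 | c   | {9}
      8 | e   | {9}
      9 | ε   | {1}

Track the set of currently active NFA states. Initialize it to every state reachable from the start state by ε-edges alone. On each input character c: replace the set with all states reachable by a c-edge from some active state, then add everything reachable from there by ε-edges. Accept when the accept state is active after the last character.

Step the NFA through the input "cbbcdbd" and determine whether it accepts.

start: ε-closure({0}) = {0,2,8}
'c' @ 1: {1,3,4,5,6,9}  [accepting]
'b' @ 2: {1,5,7}  [accepting]
'b' @ 3: {}  — state set empty
rest 'cdbd' ignored (set empty)
after full input: {}  (accept=1 not in)

Answer: REJECT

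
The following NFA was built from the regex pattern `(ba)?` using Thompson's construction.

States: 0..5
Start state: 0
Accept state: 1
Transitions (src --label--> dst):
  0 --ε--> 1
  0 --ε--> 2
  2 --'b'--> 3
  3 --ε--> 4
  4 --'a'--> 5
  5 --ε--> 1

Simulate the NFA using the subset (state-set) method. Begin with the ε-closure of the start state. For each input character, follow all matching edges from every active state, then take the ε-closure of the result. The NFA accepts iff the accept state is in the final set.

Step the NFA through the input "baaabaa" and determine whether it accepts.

Answer: REJECT

Derivation:
start: ε-closure({0}) = {0,1,2}
'b' @ 1: {3,4}
'a' @ 2: {1,5}  [accepting]
'a' @ 3: {}  — no active states
rest 'abaa' ignored (set empty)
final: {}; accept 1 not in set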